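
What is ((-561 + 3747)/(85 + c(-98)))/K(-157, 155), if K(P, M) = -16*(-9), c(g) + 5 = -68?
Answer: 59/32 ≈ 1.8438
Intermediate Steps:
c(g) = -73 (c(g) = -5 - 68 = -73)
K(P, M) = 144
((-561 + 3747)/(85 + c(-98)))/K(-157, 155) = ((-561 + 3747)/(85 - 73))/144 = (3186/12)*(1/144) = (3186*(1/12))*(1/144) = (531/2)*(1/144) = 59/32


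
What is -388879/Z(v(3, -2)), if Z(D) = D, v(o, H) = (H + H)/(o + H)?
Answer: 388879/4 ≈ 97220.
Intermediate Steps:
v(o, H) = 2*H/(H + o) (v(o, H) = (2*H)/(H + o) = 2*H/(H + o))
-388879/Z(v(3, -2)) = -388879/(2*(-2)/(-2 + 3)) = -388879/(2*(-2)/1) = -388879/(2*(-2)*1) = -388879/(-4) = -388879*(-1/4) = 388879/4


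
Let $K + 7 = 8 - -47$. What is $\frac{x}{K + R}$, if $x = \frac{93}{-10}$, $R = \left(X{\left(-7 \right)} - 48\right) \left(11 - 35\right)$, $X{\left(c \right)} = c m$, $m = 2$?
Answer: $- \frac{31}{5120} \approx -0.0060547$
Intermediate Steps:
$X{\left(c \right)} = 2 c$ ($X{\left(c \right)} = c 2 = 2 c$)
$K = 48$ ($K = -7 + \left(8 - -47\right) = -7 + \left(8 + 47\right) = -7 + 55 = 48$)
$R = 1488$ ($R = \left(2 \left(-7\right) - 48\right) \left(11 - 35\right) = \left(-14 - 48\right) \left(-24\right) = \left(-62\right) \left(-24\right) = 1488$)
$x = - \frac{93}{10}$ ($x = 93 \left(- \frac{1}{10}\right) = - \frac{93}{10} \approx -9.3$)
$\frac{x}{K + R} = \frac{1}{48 + 1488} \left(- \frac{93}{10}\right) = \frac{1}{1536} \left(- \frac{93}{10}\right) = - \frac{31}{5120}$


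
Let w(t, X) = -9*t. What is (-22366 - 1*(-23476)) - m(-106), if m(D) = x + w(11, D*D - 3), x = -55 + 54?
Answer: 1210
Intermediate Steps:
x = -1
m(D) = -100 (m(D) = -1 - 9*11 = -1 - 99 = -100)
(-22366 - 1*(-23476)) - m(-106) = (-22366 - 1*(-23476)) - 1*(-100) = (-22366 + 23476) + 100 = 1110 + 100 = 1210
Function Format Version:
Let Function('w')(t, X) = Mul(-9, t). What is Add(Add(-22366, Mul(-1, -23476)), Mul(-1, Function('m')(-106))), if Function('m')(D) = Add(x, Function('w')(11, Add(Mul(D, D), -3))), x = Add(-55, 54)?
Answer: 1210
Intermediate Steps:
x = -1
Function('m')(D) = -100 (Function('m')(D) = Add(-1, Mul(-9, 11)) = Add(-1, -99) = -100)
Add(Add(-22366, Mul(-1, -23476)), Mul(-1, Function('m')(-106))) = Add(Add(-22366, Mul(-1, -23476)), Mul(-1, -100)) = Add(Add(-22366, 23476), 100) = Add(1110, 100) = 1210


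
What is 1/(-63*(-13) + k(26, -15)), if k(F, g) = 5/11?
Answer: 11/9014 ≈ 0.0012203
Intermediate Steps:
k(F, g) = 5/11 (k(F, g) = 5*(1/11) = 5/11)
1/(-63*(-13) + k(26, -15)) = 1/(-63*(-13) + 5/11) = 1/(819 + 5/11) = 1/(9014/11) = 11/9014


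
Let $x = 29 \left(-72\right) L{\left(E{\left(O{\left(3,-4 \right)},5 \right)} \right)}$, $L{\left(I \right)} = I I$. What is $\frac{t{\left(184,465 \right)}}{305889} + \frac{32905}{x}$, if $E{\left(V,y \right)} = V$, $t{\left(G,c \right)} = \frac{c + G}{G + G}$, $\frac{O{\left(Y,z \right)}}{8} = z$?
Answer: $- \frac{77138218789}{5014191218688} \approx -0.015384$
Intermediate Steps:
$O{\left(Y,z \right)} = 8 z$
$t{\left(G,c \right)} = \frac{G + c}{2 G}$
$L{\left(I \right)} = I^{2}$
$x = -2138112$ ($x = 29 \left(-72\right) \left(8 \left(-4\right)\right)^{2} = - 2088 \left(-32\right)^{2} = \left(-2088\right) 1024 = -2138112$)
$\frac{t{\left(184,465 \right)}}{305889} + \frac{32905}{x} = \frac{\frac{1}{2} \cdot \frac{1}{184} \left(184 + 465\right)}{305889} + \frac{32905}{-2138112} = \frac{1}{2} \cdot \frac{1}{184} \cdot 649 \cdot \frac{1}{305889} + 32905 \left(- \frac{1}{2138112}\right) = \frac{649}{368} \cdot \frac{1}{305889} - \frac{32905}{2138112} = \frac{649}{112567152} - \frac{32905}{2138112} = - \frac{77138218789}{5014191218688}$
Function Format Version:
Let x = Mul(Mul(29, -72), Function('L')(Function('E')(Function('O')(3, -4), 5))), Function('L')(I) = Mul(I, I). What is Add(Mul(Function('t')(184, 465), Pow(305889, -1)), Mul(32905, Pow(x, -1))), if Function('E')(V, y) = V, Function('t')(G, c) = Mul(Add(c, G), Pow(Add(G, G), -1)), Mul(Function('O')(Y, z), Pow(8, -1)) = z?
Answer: Rational(-77138218789, 5014191218688) ≈ -0.015384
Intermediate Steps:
Function('O')(Y, z) = Mul(8, z)
Function('t')(G, c) = Mul(Rational(1, 2), Pow(G, -1), Add(G, c)) (Function('t')(G, c) = Mul(Add(G, c), Pow(Mul(2, G), -1)) = Mul(Add(G, c), Mul(Rational(1, 2), Pow(G, -1))) = Mul(Rational(1, 2), Pow(G, -1), Add(G, c)))
Function('L')(I) = Pow(I, 2)
x = -2138112 (x = Mul(Mul(29, -72), Pow(Mul(8, -4), 2)) = Mul(-2088, Pow(-32, 2)) = Mul(-2088, 1024) = -2138112)
Add(Mul(Function('t')(184, 465), Pow(305889, -1)), Mul(32905, Pow(x, -1))) = Add(Mul(Mul(Rational(1, 2), Pow(184, -1), Add(184, 465)), Pow(305889, -1)), Mul(32905, Pow(-2138112, -1))) = Add(Mul(Mul(Rational(1, 2), Rational(1, 184), 649), Rational(1, 305889)), Mul(32905, Rational(-1, 2138112))) = Add(Mul(Rational(649, 368), Rational(1, 305889)), Rational(-32905, 2138112)) = Add(Rational(649, 112567152), Rational(-32905, 2138112)) = Rational(-77138218789, 5014191218688)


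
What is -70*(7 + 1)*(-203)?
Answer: 113680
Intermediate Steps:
-70*(7 + 1)*(-203) = -70*8*(-203) = -14*40*(-203) = -560*(-203) = 113680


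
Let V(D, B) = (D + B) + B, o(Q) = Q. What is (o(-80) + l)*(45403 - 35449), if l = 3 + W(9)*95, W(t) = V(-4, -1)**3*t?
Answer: -1839071178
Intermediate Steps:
V(D, B) = D + 2*B (V(D, B) = (B + D) + B = D + 2*B)
W(t) = -216*t (W(t) = (-4 + 2*(-1))**3*t = (-4 - 2)**3*t = (-6)**3*t = -216*t)
l = -184677 (l = 3 - 216*9*95 = 3 - 1944*95 = 3 - 184680 = -184677)
(o(-80) + l)*(45403 - 35449) = (-80 - 184677)*(45403 - 35449) = -184757*9954 = -1839071178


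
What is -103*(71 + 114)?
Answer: -19055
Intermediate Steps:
-103*(71 + 114) = -103*185 = -19055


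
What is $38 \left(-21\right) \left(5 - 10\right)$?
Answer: $3990$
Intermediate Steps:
$38 \left(-21\right) \left(5 - 10\right) = - 798 \left(5 - 10\right) = \left(-798\right) \left(-5\right) = 3990$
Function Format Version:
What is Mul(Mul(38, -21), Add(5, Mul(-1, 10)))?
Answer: 3990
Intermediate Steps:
Mul(Mul(38, -21), Add(5, Mul(-1, 10))) = Mul(-798, Add(5, -10)) = Mul(-798, -5) = 3990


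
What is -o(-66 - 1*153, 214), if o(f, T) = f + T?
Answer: 5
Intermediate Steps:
o(f, T) = T + f
-o(-66 - 1*153, 214) = -(214 + (-66 - 1*153)) = -(214 + (-66 - 153)) = -(214 - 219) = -1*(-5) = 5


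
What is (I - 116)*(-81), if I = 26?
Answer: 7290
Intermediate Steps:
(I - 116)*(-81) = (26 - 116)*(-81) = -90*(-81) = 7290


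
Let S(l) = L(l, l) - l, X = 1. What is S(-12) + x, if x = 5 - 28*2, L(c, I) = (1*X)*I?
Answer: -51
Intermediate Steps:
L(c, I) = I (L(c, I) = (1*1)*I = 1*I = I)
S(l) = 0 (S(l) = l - l = 0)
x = -51 (x = 5 - 56 = -51)
S(-12) + x = 0 - 51 = -51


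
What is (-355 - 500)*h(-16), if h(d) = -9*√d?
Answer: 30780*I ≈ 30780.0*I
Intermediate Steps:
(-355 - 500)*h(-16) = (-355 - 500)*(-36*I) = -(-7695)*4*I = -(-30780)*I = 30780*I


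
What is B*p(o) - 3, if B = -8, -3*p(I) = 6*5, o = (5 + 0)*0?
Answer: 77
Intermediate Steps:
o = 0 (o = 5*0 = 0)
p(I) = -10 (p(I) = -2*5 = -⅓*30 = -10)
B*p(o) - 3 = -8*(-10) - 3 = 80 - 3 = 77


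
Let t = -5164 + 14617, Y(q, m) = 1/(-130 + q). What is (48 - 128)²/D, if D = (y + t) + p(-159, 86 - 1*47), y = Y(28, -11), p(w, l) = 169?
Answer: 652800/981443 ≈ 0.66514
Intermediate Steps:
t = 9453
y = -1/102 (y = 1/(-130 + 28) = 1/(-102) = -1/102 ≈ -0.0098039)
D = 981443/102 (D = (-1/102 + 9453) + 169 = 964205/102 + 169 = 981443/102 ≈ 9622.0)
(48 - 128)²/D = (48 - 128)²/(981443/102) = (-80)²*(102/981443) = 6400*(102/981443) = 652800/981443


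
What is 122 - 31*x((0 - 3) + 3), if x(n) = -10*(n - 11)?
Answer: -3288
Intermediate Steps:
x(n) = 110 - 10*n (x(n) = -10*(-11 + n) = 110 - 10*n)
122 - 31*x((0 - 3) + 3) = 122 - 31*(110 - 10*((0 - 3) + 3)) = 122 - 31*(110 - 10*(-3 + 3)) = 122 - 31*(110 - 10*0) = 122 - 31*(110 + 0) = 122 - 31*110 = 122 - 3410 = -3288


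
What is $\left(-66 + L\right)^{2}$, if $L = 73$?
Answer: $49$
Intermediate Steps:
$\left(-66 + L\right)^{2} = \left(-66 + 73\right)^{2} = 7^{2} = 49$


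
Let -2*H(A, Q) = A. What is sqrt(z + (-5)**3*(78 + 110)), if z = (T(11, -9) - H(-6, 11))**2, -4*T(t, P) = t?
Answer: 3*I*sqrt(41719)/4 ≈ 153.19*I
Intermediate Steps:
H(A, Q) = -A/2
T(t, P) = -t/4
z = 529/16 (z = (-1/4*11 - (-1)*(-6)/2)**2 = (-11/4 - 1*3)**2 = (-11/4 - 3)**2 = (-23/4)**2 = 529/16 ≈ 33.063)
sqrt(z + (-5)**3*(78 + 110)) = sqrt(529/16 + (-5)**3*(78 + 110)) = sqrt(529/16 - 125*188) = sqrt(529/16 - 23500) = sqrt(-375471/16) = 3*I*sqrt(41719)/4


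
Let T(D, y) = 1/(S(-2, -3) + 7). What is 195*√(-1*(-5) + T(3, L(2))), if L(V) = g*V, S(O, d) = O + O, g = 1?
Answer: 260*√3 ≈ 450.33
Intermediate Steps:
S(O, d) = 2*O
L(V) = V (L(V) = 1*V = V)
T(D, y) = ⅓ (T(D, y) = 1/(2*(-2) + 7) = 1/(-4 + 7) = 1/3 = ⅓)
195*√(-1*(-5) + T(3, L(2))) = 195*√(-1*(-5) + ⅓) = 195*√(5 + ⅓) = 195*√(16/3) = 195*(4*√3/3) = 260*√3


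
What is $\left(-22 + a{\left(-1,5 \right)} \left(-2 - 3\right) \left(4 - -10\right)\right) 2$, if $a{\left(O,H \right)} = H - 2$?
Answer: $-464$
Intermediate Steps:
$a{\left(O,H \right)} = -2 + H$ ($a{\left(O,H \right)} = H - 2 = -2 + H$)
$\left(-22 + a{\left(-1,5 \right)} \left(-2 - 3\right) \left(4 - -10\right)\right) 2 = \left(-22 + \left(-2 + 5\right) \left(-2 - 3\right) \left(4 - -10\right)\right) 2 = \left(-22 + 3 \left(-5\right) \left(4 + 10\right)\right) 2 = \left(-22 - 210\right) 2 = \left(-232\right) 2 = -464$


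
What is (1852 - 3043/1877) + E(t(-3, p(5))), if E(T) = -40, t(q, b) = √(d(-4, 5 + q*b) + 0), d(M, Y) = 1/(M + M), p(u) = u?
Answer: 3398081/1877 ≈ 1810.4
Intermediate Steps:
d(M, Y) = 1/(2*M)
t(q, b) = I*√2/4 (t(q, b) = √((½)/(-4) + 0) = √((½)*(-¼) + 0) = √(-⅛ + 0) = √(-⅛) = I*√2/4)
(1852 - 3043/1877) + E(t(-3, p(5))) = (1852 - 3043/1877) - 40 = 3473161/1877 - 40 = 3398081/1877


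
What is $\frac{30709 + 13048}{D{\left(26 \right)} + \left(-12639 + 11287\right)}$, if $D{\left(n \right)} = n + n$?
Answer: $- \frac{43757}{1300} \approx -33.659$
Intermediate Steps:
$D{\left(n \right)} = 2 n$
$\frac{30709 + 13048}{D{\left(26 \right)} + \left(-12639 + 11287\right)} = \frac{30709 + 13048}{2 \cdot 26 + \left(-12639 + 11287\right)} = \frac{43757}{52 - 1352} = \frac{43757}{-1300} = 43757 \left(- \frac{1}{1300}\right) = - \frac{43757}{1300}$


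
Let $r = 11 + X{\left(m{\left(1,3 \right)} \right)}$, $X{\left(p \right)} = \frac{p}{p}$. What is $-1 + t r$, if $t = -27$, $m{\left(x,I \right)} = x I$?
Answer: $-325$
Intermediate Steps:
$m{\left(x,I \right)} = I x$
$X{\left(p \right)} = 1$
$r = 12$ ($r = 11 + 1 = 12$)
$-1 + t r = -1 - 324 = -325$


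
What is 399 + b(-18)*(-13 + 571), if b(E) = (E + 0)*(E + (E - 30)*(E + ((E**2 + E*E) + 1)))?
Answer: 304393863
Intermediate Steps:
b(E) = E*(E + (-30 + E)*(1 + E + 2*E**2)) (b(E) = E*(E + (-30 + E)*(E + ((E**2 + E**2) + 1))) = E*(E + (-30 + E)*(E + (2*E**2 + 1))) = E*(E + (-30 + E)*(E + (1 + 2*E**2))) = E*(E + (-30 + E)*(1 + E + 2*E**2)))
399 + b(-18)*(-13 + 571) = 399 + (-18*(-30 - 59*(-18)**2 - 28*(-18) + 2*(-18)**3))*(-13 + 571) = 399 - 18*(-30 - 59*324 + 504 + 2*(-5832))*558 = 399 - 18*(-30 - 19116 + 504 - 11664)*558 = 399 - 18*(-30306)*558 = 399 + 545508*558 = 399 + 304393464 = 304393863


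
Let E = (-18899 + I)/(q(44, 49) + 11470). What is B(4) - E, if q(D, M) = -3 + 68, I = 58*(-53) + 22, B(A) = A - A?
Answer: 7317/3845 ≈ 1.9030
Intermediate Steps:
B(A) = 0
I = -3052 (I = -3074 + 22 = -3052)
q(D, M) = 65
E = -7317/3845 (E = (-18899 - 3052)/(65 + 11470) = -21951/11535 = -21951*1/11535 = -7317/3845 ≈ -1.9030)
B(4) - E = 0 - 1*(-7317/3845) = 0 + 7317/3845 = 7317/3845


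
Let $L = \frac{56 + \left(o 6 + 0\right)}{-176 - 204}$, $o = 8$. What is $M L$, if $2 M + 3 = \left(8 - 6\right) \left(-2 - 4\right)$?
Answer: $\frac{39}{19} \approx 2.0526$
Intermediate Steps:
$M = - \frac{15}{2}$ ($M = - \frac{3}{2} + \frac{\left(8 - 6\right) \left(-2 - 4\right)}{2} = - \frac{3}{2} + \frac{2 \left(-2 - 4\right)}{2} = - \frac{3}{2} + \frac{2 \left(-6\right)}{2} = - \frac{3}{2} + \frac{1}{2} \left(-12\right) = - \frac{3}{2} - 6 = - \frac{15}{2} \approx -7.5$)
$L = - \frac{26}{95}$ ($L = \frac{56 + \left(8 \cdot 6 + 0\right)}{-176 - 204} = \frac{56 + \left(48 + 0\right)}{-380} = \left(56 + 48\right) \left(- \frac{1}{380}\right) = 104 \left(- \frac{1}{380}\right) = - \frac{26}{95} \approx -0.27368$)
$M L = \left(- \frac{15}{2}\right) \left(- \frac{26}{95}\right) = \frac{39}{19}$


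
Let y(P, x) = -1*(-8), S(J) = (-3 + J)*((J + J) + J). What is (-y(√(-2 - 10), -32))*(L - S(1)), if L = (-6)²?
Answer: -336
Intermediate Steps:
L = 36
S(J) = 3*J*(-3 + J) (S(J) = (-3 + J)*(2*J + J) = (-3 + J)*(3*J) = 3*J*(-3 + J))
y(P, x) = 8
(-y(√(-2 - 10), -32))*(L - S(1)) = (-1*8)*(36 - 3*(-3 + 1)) = -8*(36 - 3*(-2)) = -8*(36 - 1*(-6)) = -8*(36 + 6) = -8*42 = -336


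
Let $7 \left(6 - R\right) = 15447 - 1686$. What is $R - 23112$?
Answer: $- \frac{175503}{7} \approx -25072.0$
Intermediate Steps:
$R = - \frac{13719}{7}$ ($R = 6 - \frac{15447 - 1686}{7} = 6 - \frac{13761}{7} = - \frac{13719}{7} \approx -1959.9$)
$R - 23112 = - \frac{13719}{7} - 23112 = - \frac{175503}{7}$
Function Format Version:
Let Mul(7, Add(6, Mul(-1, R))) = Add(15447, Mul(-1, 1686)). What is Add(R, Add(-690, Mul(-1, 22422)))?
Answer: Rational(-175503, 7) ≈ -25072.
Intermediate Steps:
R = Rational(-13719, 7) (R = Add(6, Mul(Rational(-1, 7), Add(15447, Mul(-1, 1686)))) = Add(6, Mul(Rational(-1, 7), Add(15447, -1686))) = Add(6, Mul(Rational(-1, 7), 13761)) = Add(6, Rational(-13761, 7)) = Rational(-13719, 7) ≈ -1959.9)
Add(R, Add(-690, Mul(-1, 22422))) = Add(Rational(-13719, 7), Add(-690, Mul(-1, 22422))) = Add(Rational(-13719, 7), Add(-690, -22422)) = Add(Rational(-13719, 7), -23112) = Rational(-175503, 7)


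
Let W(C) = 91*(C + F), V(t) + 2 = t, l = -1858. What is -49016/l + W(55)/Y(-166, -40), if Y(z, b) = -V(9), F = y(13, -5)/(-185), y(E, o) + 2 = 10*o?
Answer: -118977499/171865 ≈ -692.27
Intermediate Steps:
y(E, o) = -2 + 10*o
F = 52/185 (F = (-2 + 10*(-5))/(-185) = (-2 - 50)*(-1/185) = -52*(-1/185) = 52/185 ≈ 0.28108)
V(t) = -2 + t
Y(z, b) = -7 (Y(z, b) = -(-2 + 9) = -1*7 = -7)
W(C) = 4732/185 + 91*C (W(C) = 91*(C + 52/185) = 91*(52/185 + C) = 4732/185 + 91*C)
-49016/l + W(55)/Y(-166, -40) = -49016/(-1858) + (4732/185 + 91*55)/(-7) = -49016*(-1/1858) + (4732/185 + 5005)*(-⅐) = 24508/929 + (930657/185)*(-⅐) = 24508/929 - 132951/185 = -118977499/171865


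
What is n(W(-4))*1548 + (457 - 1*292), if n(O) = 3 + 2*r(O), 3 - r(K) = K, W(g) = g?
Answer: 26481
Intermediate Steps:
r(K) = 3 - K
n(O) = 9 - 2*O (n(O) = 3 + 2*(3 - O) = 3 + (6 - 2*O) = 9 - 2*O)
n(W(-4))*1548 + (457 - 1*292) = (9 - 2*(-4))*1548 + (457 - 1*292) = (9 + 8)*1548 + (457 - 292) = 17*1548 + 165 = 26316 + 165 = 26481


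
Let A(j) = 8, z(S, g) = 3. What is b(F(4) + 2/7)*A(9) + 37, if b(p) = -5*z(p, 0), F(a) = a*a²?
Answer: -83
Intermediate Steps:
F(a) = a³
b(p) = -15 (b(p) = -5*3 = -15)
b(F(4) + 2/7)*A(9) + 37 = -15*8 + 37 = -120 + 37 = -83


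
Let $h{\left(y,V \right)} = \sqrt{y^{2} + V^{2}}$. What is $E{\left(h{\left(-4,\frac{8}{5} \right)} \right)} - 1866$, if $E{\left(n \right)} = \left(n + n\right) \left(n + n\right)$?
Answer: $- \frac{44794}{25} \approx -1791.8$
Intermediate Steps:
$h{\left(y,V \right)} = \sqrt{V^{2} + y^{2}}$
$E{\left(n \right)} = 4 n^{2}$ ($E{\left(n \right)} = 2 n 2 n = 4 n^{2}$)
$E{\left(h{\left(-4,\frac{8}{5} \right)} \right)} - 1866 = 4 \left(\sqrt{\left(\frac{8}{5}\right)^{2} + \left(-4\right)^{2}}\right)^{2} - 1866 = 4 \left(\sqrt{\left(8 \cdot \frac{1}{5}\right)^{2} + 16}\right)^{2} - 1866 = 4 \left(\sqrt{\left(\frac{8}{5}\right)^{2} + 16}\right)^{2} - 1866 = 4 \left(\sqrt{\frac{64}{25} + 16}\right)^{2} - 1866 = 4 \left(\sqrt{\frac{464}{25}}\right)^{2} - 1866 = 4 \left(\frac{4 \sqrt{29}}{5}\right)^{2} - 1866 = 4 \cdot \frac{464}{25} - 1866 = \frac{1856}{25} - 1866 = - \frac{44794}{25}$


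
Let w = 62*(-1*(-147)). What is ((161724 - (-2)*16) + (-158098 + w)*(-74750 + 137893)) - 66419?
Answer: -9407201375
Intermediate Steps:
w = 9114 (w = 62*147 = 9114)
((161724 - (-2)*16) + (-158098 + w)*(-74750 + 137893)) - 66419 = ((161724 - (-2)*16) + (-158098 + 9114)*(-74750 + 137893)) - 66419 = ((161724 - 1*(-32)) - 148984*63143) - 66419 = ((161724 + 32) - 9407296712) - 66419 = (161756 - 9407296712) - 66419 = -9407134956 - 66419 = -9407201375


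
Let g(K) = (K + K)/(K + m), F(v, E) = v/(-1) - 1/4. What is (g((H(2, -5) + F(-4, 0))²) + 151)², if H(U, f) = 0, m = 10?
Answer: 137288089/5929 ≈ 23155.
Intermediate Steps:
F(v, E) = -¼ - v (F(v, E) = v*(-1) - 1*¼ = -v - ¼ = -¼ - v)
g(K) = 2*K/(10 + K) (g(K) = (K + K)/(K + 10) = (2*K)/(10 + K) = 2*K/(10 + K))
(g((H(2, -5) + F(-4, 0))²) + 151)² = (2*(0 + (-¼ - 1*(-4)))²/(10 + (0 + (-¼ - 1*(-4)))²) + 151)² = (2*(0 + (-¼ + 4))²/(10 + (0 + (-¼ + 4))²) + 151)² = (2*(0 + 15/4)²/(10 + (0 + 15/4)²) + 151)² = (2*(15/4)²/(10 + (15/4)²) + 151)² = (2*(225/16)/(10 + 225/16) + 151)² = (2*(225/16)/(385/16) + 151)² = (2*(225/16)*(16/385) + 151)² = (90/77 + 151)² = (11717/77)² = 137288089/5929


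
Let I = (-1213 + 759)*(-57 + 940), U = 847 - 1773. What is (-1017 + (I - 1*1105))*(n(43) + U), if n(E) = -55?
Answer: 395346924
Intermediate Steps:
U = -926
I = -400882 (I = -454*883 = -400882)
(-1017 + (I - 1*1105))*(n(43) + U) = (-1017 + (-400882 - 1*1105))*(-55 - 926) = (-1017 + (-400882 - 1105))*(-981) = (-1017 - 401987)*(-981) = -403004*(-981) = 395346924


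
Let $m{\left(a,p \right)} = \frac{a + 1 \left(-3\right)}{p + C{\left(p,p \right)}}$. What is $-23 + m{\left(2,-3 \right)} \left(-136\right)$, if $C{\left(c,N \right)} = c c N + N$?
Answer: $- \frac{895}{33} \approx -27.121$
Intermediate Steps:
$C{\left(c,N \right)} = N + N c^{2}$ ($C{\left(c,N \right)} = c^{2} N + N = N c^{2} + N = N + N c^{2}$)
$m{\left(a,p \right)} = \frac{-3 + a}{p + p \left(1 + p^{2}\right)}$ ($m{\left(a,p \right)} = \frac{a + 1 \left(-3\right)}{p + p \left(1 + p^{2}\right)} = \frac{a - 3}{p + p \left(1 + p^{2}\right)} = \frac{-3 + a}{p + p \left(1 + p^{2}\right)}$)
$-23 + m{\left(2,-3 \right)} \left(-136\right) = -23 + \frac{-3 + 2}{\left(-3\right) \left(2 + \left(-3\right)^{2}\right)} \left(-136\right) = -23 + \left(- \frac{1}{3}\right) \frac{1}{2 + 9} \left(-1\right) \left(-136\right) = -23 + \left(- \frac{1}{3}\right) \frac{1}{11} \left(-1\right) \left(-136\right) = -23 + \frac{1}{33} \left(-136\right) = -23 - \frac{136}{33} = - \frac{895}{33}$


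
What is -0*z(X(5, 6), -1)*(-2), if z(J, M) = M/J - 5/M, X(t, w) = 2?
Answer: 0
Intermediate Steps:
z(J, M) = -5/M + M/J
-0*z(X(5, 6), -1)*(-2) = -0*(-5/(-1) - 1/2)*(-2) = -0*(-5*(-1) - 1*½)*(-2) = -0*(5 - ½)*(-2) = -0*9/2*(-2) = -23*0*(-2) = 0*(-2) = 0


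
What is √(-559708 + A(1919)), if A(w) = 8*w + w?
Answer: I*√542437 ≈ 736.5*I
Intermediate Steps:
A(w) = 9*w
√(-559708 + A(1919)) = √(-559708 + 9*1919) = √(-559708 + 17271) = √(-542437) = I*√542437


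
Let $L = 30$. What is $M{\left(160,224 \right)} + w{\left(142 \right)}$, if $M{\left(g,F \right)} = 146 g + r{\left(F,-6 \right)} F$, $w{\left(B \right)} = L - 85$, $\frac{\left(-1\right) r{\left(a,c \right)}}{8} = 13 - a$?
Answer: $401417$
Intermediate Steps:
$r{\left(a,c \right)} = -104 + 8 a$ ($r{\left(a,c \right)} = - 8 \left(13 - a\right) = -104 + 8 a$)
$w{\left(B \right)} = -55$ ($w{\left(B \right)} = 30 - 85 = -55$)
$M{\left(g,F \right)} = 146 g + F \left(-104 + 8 F\right)$ ($M{\left(g,F \right)} = 146 g + \left(-104 + 8 F\right) F = 146 g + F \left(-104 + 8 F\right)$)
$M{\left(160,224 \right)} + w{\left(142 \right)} = \left(146 \cdot 160 + 8 \cdot 224 \left(-13 + 224\right)\right) - 55 = \left(23360 + 8 \cdot 224 \cdot 211\right) - 55 = \left(23360 + 378112\right) - 55 = 401472 - 55 = 401417$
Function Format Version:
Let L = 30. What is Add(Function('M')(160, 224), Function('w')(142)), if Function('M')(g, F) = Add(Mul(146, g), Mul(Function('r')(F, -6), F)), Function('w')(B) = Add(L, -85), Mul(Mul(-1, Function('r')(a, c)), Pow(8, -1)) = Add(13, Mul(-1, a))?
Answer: 401417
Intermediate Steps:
Function('r')(a, c) = Add(-104, Mul(8, a)) (Function('r')(a, c) = Mul(-8, Add(13, Mul(-1, a))) = Add(-104, Mul(8, a)))
Function('w')(B) = -55 (Function('w')(B) = Add(30, -85) = -55)
Function('M')(g, F) = Add(Mul(146, g), Mul(F, Add(-104, Mul(8, F)))) (Function('M')(g, F) = Add(Mul(146, g), Mul(Add(-104, Mul(8, F)), F)) = Add(Mul(146, g), Mul(F, Add(-104, Mul(8, F)))))
Add(Function('M')(160, 224), Function('w')(142)) = Add(Add(Mul(146, 160), Mul(8, 224, Add(-13, 224))), -55) = Add(Add(23360, Mul(8, 224, 211)), -55) = Add(Add(23360, 378112), -55) = Add(401472, -55) = 401417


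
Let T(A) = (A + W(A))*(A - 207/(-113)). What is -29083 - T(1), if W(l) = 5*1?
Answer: -3288299/113 ≈ -29100.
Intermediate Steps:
W(l) = 5
T(A) = (5 + A)*(207/113 + A) (T(A) = (A + 5)*(A - 207/(-113)) = (5 + A)*(A - 207*(-1/113)) = (5 + A)*(A + 207/113) = (5 + A)*(207/113 + A))
-29083 - T(1) = -29083 - (1035/113 + 1**2 + (772/113)*1) = -29083 - (1035/113 + 1 + 772/113) = -29083 - 1*1920/113 = -29083 - 1920/113 = -3288299/113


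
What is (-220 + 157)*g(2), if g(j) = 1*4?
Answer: -252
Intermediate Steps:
g(j) = 4
(-220 + 157)*g(2) = (-220 + 157)*4 = -63*4 = -252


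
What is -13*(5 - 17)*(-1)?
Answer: -156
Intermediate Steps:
-13*(5 - 17)*(-1) = -13*(-12)*(-1) = 156*(-1) = -156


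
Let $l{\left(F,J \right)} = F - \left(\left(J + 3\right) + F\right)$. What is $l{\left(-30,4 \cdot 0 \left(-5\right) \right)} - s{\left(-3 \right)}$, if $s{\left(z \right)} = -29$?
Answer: $26$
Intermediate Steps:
$l{\left(F,J \right)} = -3 - J$ ($l{\left(F,J \right)} = F - \left(\left(3 + J\right) + F\right) = F - \left(3 + F + J\right) = -3 - J$)
$l{\left(-30,4 \cdot 0 \left(-5\right) \right)} - s{\left(-3 \right)} = \left(-3 - 4 \cdot 0 \left(-5\right)\right) - -29 = \left(-3 - 0 \left(-5\right)\right) + 29 = \left(-3 - 0\right) + 29 = \left(-3 + 0\right) + 29 = -3 + 29 = 26$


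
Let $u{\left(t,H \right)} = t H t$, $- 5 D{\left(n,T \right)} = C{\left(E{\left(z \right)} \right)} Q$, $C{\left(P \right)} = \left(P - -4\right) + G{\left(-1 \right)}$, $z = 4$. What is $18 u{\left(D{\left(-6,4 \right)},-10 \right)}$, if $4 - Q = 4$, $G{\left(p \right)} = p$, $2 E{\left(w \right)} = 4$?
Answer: $0$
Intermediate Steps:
$E{\left(w \right)} = 2$ ($E{\left(w \right)} = \frac{1}{2} \cdot 4 = 2$)
$C{\left(P \right)} = 3 + P$ ($C{\left(P \right)} = \left(P - -4\right) - 1 = \left(P + 4\right) - 1 = \left(4 + P\right) - 1 = 3 + P$)
$Q = 0$ ($Q = 4 - 4 = 0$)
$D{\left(n,T \right)} = 0$ ($D{\left(n,T \right)} = - \frac{\left(3 + 2\right) 0}{5} = - \frac{5 \cdot 0}{5} = \left(- \frac{1}{5}\right) 0 = 0$)
$u{\left(t,H \right)} = H t^{2}$ ($u{\left(t,H \right)} = H t t = H t^{2}$)
$18 u{\left(D{\left(-6,4 \right)},-10 \right)} = 18 \left(- 10 \cdot 0^{2}\right) = 18 \left(\left(-10\right) 0\right) = 18 \cdot 0 = 0$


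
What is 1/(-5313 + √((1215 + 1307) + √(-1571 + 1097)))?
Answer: -1/(5313 - √(2522 + I*√474)) ≈ -0.00019001 - 7.8262e-9*I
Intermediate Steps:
1/(-5313 + √((1215 + 1307) + √(-1571 + 1097))) = 1/(-5313 + √(2522 + √(-474))) = 1/(-5313 + √(2522 + I*√474))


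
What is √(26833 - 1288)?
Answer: √25545 ≈ 159.83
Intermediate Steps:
√(26833 - 1288) = √25545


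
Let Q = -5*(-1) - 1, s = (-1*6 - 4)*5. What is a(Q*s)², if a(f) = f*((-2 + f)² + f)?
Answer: 65947392640000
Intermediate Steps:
s = -50 (s = (-6 - 4)*5 = -10*5 = -50)
Q = 4 (Q = 5 - 1 = 4)
a(f) = f*(f + (-2 + f)²)
a(Q*s)² = ((4*(-50))*(4*(-50) + (-2 + 4*(-50))²))² = (-200*(-200 + (-2 - 200)²))² = (-200*(-200 + (-202)²))² = (-200*(-200 + 40804))² = (-200*40604)² = (-8120800)² = 65947392640000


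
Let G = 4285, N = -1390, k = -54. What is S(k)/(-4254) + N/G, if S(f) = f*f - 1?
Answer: -3680767/3645678 ≈ -1.0096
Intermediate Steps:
S(f) = -1 + f**2 (S(f) = f**2 - 1 = -1 + f**2)
S(k)/(-4254) + N/G = (-1 + (-54)**2)/(-4254) - 1390/4285 = (-1 + 2916)*(-1/4254) - 1390*1/4285 = 2915*(-1/4254) - 278/857 = -2915/4254 - 278/857 = -3680767/3645678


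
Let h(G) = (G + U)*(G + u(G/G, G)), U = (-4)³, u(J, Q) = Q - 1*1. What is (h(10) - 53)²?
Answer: 1164241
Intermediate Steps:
u(J, Q) = -1 + Q (u(J, Q) = Q - 1 = -1 + Q)
U = -64
h(G) = (-1 + 2*G)*(-64 + G) (h(G) = (G - 64)*(G + (-1 + G)) = (-64 + G)*(-1 + 2*G) = (-1 + 2*G)*(-64 + G))
(h(10) - 53)² = ((64 - 129*10 + 2*10²) - 53)² = ((64 - 1290 + 2*100) - 53)² = ((64 - 1290 + 200) - 53)² = (-1026 - 53)² = (-1079)² = 1164241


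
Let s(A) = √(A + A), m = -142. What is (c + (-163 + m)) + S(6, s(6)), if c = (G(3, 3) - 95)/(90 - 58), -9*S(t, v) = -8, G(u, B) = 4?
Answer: -88403/288 ≈ -306.96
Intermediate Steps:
s(A) = √2*√A (s(A) = √(2*A) = √2*√A)
S(t, v) = 8/9 (S(t, v) = -⅑*(-8) = 8/9)
c = -91/32 (c = (4 - 95)/(90 - 58) = -91/32 ≈ -2.8438)
(c + (-163 + m)) + S(6, s(6)) = (-91/32 + (-163 - 142)) + 8/9 = (-91/32 - 305) + 8/9 = -9851/32 + 8/9 = -88403/288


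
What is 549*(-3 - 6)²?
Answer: 44469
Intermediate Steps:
549*(-3 - 6)² = 549*(-9)² = 549*81 = 44469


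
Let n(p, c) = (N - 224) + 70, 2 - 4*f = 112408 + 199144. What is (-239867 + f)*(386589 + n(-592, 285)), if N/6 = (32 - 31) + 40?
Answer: -245739255629/2 ≈ -1.2287e+11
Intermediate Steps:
f = -155775/2 (f = 1/2 - (112408 + 199144)/4 = 1/2 - 1/4*311552 = 1/2 - 77888 = -155775/2 ≈ -77888.)
N = 246 (N = 6*((32 - 31) + 40) = 6*(1 + 40) = 6*41 = 246)
n(p, c) = 92 (n(p, c) = (246 - 224) + 70 = 22 + 70 = 92)
(-239867 + f)*(386589 + n(-592, 285)) = (-239867 - 155775/2)*(386589 + 92) = -635509/2*386681 = -245739255629/2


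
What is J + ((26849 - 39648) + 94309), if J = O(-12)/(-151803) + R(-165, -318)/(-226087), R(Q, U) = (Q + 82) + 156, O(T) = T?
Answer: 932493004883845/11440228287 ≈ 81510.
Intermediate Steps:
R(Q, U) = 238 + Q (R(Q, U) = (82 + Q) + 156 = 238 + Q)
J = -2789525/11440228287 (J = -12/(-151803) + (238 - 165)/(-226087) = -12*(-1/151803) + 73*(-1/226087) = 4/50601 - 73/226087 = -2789525/11440228287 ≈ -0.00024383)
J + ((26849 - 39648) + 94309) = -2789525/11440228287 + ((26849 - 39648) + 94309) = -2789525/11440228287 + (-12799 + 94309) = -2789525/11440228287 + 81510 = 932493004883845/11440228287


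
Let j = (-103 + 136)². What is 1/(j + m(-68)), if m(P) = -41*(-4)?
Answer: 1/1253 ≈ 0.00079808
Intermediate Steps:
m(P) = 164
j = 1089 (j = 33² = 1089)
1/(j + m(-68)) = 1/(1089 + 164) = 1/1253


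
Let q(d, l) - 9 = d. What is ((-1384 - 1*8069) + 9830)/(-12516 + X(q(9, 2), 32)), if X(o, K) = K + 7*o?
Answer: -377/12358 ≈ -0.030507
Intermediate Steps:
q(d, l) = 9 + d
((-1384 - 1*8069) + 9830)/(-12516 + X(q(9, 2), 32)) = ((-1384 - 1*8069) + 9830)/(-12516 + (32 + 7*(9 + 9))) = ((-1384 - 8069) + 9830)/(-12516 + (32 + 7*18)) = (-9453 + 9830)/(-12516 + (32 + 126)) = 377/(-12516 + 158) = 377/(-12358) = 377*(-1/12358) = -377/12358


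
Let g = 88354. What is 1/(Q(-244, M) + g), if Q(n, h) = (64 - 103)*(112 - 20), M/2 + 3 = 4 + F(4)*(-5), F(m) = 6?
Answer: 1/84766 ≈ 1.1797e-5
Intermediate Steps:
M = -58 (M = -6 + 2*(4 + 6*(-5)) = -6 + 2*(4 - 30) = -6 + 2*(-26) = -6 - 52 = -58)
Q(n, h) = -3588 (Q(n, h) = -39*92 = -3588)
1/(Q(-244, M) + g) = 1/(-3588 + 88354) = 1/84766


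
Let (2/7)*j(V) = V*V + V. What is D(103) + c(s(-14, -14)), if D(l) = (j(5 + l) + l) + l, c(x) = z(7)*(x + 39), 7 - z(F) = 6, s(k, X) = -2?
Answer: 41445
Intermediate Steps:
z(F) = 1 (z(F) = 7 - 1*6 = 7 - 6 = 1)
j(V) = 7*V/2 + 7*V**2/2 (j(V) = 7*(V*V + V)/2 = 7*(V**2 + V)/2 = 7*(V + V**2)/2 = 7*V/2 + 7*V**2/2)
c(x) = 39 + x (c(x) = 1*(x + 39) = 1*(39 + x) = 39 + x)
D(l) = 2*l + 7*(5 + l)*(6 + l)/2 (D(l) = (7*(5 + l)*(1 + (5 + l))/2 + l) + l = (7*(5 + l)*(6 + l)/2 + l) + l = (l + 7*(5 + l)*(6 + l)/2) + l = 2*l + 7*(5 + l)*(6 + l)/2)
D(103) + c(s(-14, -14)) = (105 + (7/2)*103**2 + (81/2)*103) + (39 - 2) = (105 + (7/2)*10609 + 8343/2) + 37 = (105 + 74263/2 + 8343/2) + 37 = 41408 + 37 = 41445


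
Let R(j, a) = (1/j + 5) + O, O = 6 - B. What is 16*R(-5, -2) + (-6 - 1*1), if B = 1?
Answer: 749/5 ≈ 149.80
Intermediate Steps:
O = 5 (O = 6 - 1*1 = 6 - 1 = 5)
R(j, a) = 10 + 1/j (R(j, a) = (1/j + 5) + 5 = (5 + 1/j) + 5 = 10 + 1/j)
16*R(-5, -2) + (-6 - 1*1) = 16*(10 + 1/(-5)) + (-6 - 1*1) = 16*(10 - ⅕) + (-6 - 1) = 16*(49/5) - 7 = 784/5 - 7 = 749/5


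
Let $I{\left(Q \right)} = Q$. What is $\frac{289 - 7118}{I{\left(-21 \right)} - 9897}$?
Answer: $\frac{6829}{9918} \approx 0.68855$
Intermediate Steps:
$\frac{289 - 7118}{I{\left(-21 \right)} - 9897} = \frac{289 - 7118}{-21 - 9897} = \frac{289 - 7118}{-9918} = \left(-6829\right) \left(- \frac{1}{9918}\right) = \frac{6829}{9918}$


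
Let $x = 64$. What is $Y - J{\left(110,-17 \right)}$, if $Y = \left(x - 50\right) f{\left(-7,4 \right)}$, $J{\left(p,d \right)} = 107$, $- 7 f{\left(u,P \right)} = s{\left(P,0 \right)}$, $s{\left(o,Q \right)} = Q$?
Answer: $-107$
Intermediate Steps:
$f{\left(u,P \right)} = 0$ ($f{\left(u,P \right)} = \left(- \frac{1}{7}\right) 0 = 0$)
$Y = 0$ ($Y = \left(64 - 50\right) 0 = 14 \cdot 0 = 0$)
$Y - J{\left(110,-17 \right)} = 0 - 107 = -107$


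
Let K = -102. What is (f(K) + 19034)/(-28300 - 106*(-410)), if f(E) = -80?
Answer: 9477/7580 ≈ 1.2503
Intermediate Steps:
(f(K) + 19034)/(-28300 - 106*(-410)) = (-80 + 19034)/(-28300 - 106*(-410)) = 18954/(-28300 + 43460) = 18954/15160 = 18954*(1/15160) = 9477/7580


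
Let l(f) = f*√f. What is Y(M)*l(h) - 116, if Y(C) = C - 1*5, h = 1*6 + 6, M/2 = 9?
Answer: -116 + 312*√3 ≈ 424.40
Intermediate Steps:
M = 18 (M = 2*9 = 18)
h = 12 (h = 6 + 6 = 12)
l(f) = f^(3/2)
Y(C) = -5 + C (Y(C) = C - 5 = -5 + C)
Y(M)*l(h) - 116 = (-5 + 18)*12^(3/2) - 116 = 13*(24*√3) - 116 = 312*√3 - 116 = -116 + 312*√3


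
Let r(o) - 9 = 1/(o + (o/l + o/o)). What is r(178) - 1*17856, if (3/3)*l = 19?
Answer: -63874394/3579 ≈ -17847.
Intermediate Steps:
l = 19
r(o) = 9 + 1/(1 + 20*o/19) (r(o) = 9 + 1/(o + (o/19 + o/o)) = 9 + 1/(o + (o*(1/19) + 1)) = 9 + 1/(o + (o/19 + 1)) = 9 + 1/(o + (1 + o/19)) = 9 + 1/(1 + 20*o/19))
r(178) - 1*17856 = 10*(19 + 18*178)/(19 + 20*178) - 1*17856 = 10*(19 + 3204)/(19 + 3560) - 17856 = 10*3223/3579 - 17856 = 10*(1/3579)*3223 - 17856 = 32230/3579 - 17856 = -63874394/3579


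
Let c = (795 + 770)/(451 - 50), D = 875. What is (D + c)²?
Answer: 124213953600/160801 ≈ 7.7247e+5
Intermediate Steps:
c = 1565/401 ≈ 3.9027
(D + c)² = (875 + 1565/401)² = (352440/401)² = 124213953600/160801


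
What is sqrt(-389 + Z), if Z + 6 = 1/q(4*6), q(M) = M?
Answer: I*sqrt(56874)/12 ≈ 19.874*I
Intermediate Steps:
Z = -143/24 (Z = -6 + 1/(4*6) = -6 + 1/24 = -143/24 ≈ -5.9583)
sqrt(-389 + Z) = sqrt(-389 - 143/24) = sqrt(-9479/24) = I*sqrt(56874)/12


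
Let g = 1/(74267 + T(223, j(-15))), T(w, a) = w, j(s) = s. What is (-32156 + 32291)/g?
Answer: 10056150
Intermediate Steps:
g = 1/74490 (g = 1/(74267 + 223) = 1/74490 ≈ 1.3425e-5)
(-32156 + 32291)/g = (-32156 + 32291)/(1/74490) = 135*74490 = 10056150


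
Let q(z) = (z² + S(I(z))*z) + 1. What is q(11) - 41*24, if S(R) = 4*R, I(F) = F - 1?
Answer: -422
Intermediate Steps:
I(F) = -1 + F
q(z) = 1 + z² + z*(-4 + 4*z) (q(z) = (z² + (4*(-1 + z))*z) + 1 = (z² + (-4 + 4*z)*z) + 1 = (z² + z*(-4 + 4*z)) + 1 = 1 + z² + z*(-4 + 4*z))
q(11) - 41*24 = (1 - 4*11 + 5*11²) - 41*24 = (1 - 44 + 5*121) - 984 = (1 - 44 + 605) - 984 = 562 - 984 = -422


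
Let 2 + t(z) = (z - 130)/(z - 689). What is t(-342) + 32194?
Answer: 33190424/1031 ≈ 32192.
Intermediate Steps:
t(z) = -2 + (-130 + z)/(-689 + z) (t(z) = -2 + (z - 130)/(z - 689) = -2 + (-130 + z)/(-689 + z))
t(-342) + 32194 = (1248 - 1*(-342))/(-689 - 342) + 32194 = (1248 + 342)/(-1031) + 32194 = -1/1031*1590 + 32194 = -1590/1031 + 32194 = 33190424/1031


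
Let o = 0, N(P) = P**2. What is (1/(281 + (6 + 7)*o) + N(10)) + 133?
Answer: 65474/281 ≈ 233.00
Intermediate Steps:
(1/(281 + (6 + 7)*o) + N(10)) + 133 = (1/(281 + (6 + 7)*0) + 10**2) + 133 = (1/(281 + 13*0) + 100) + 133 = (1/(281 + 0) + 100) + 133 = (1/281 + 100) + 133 = 28101/281 + 133 = 65474/281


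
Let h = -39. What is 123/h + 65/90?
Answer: -569/234 ≈ -2.4316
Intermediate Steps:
123/h + 65/90 = 123/(-39) + 65/90 = 123*(-1/39) + 65*(1/90) = -41/13 + 13/18 = -569/234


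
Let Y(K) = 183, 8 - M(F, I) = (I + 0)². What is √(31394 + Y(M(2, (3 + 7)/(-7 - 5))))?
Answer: √31577 ≈ 177.70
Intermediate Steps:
M(F, I) = 8 - I² (M(F, I) = 8 - (I + 0)² = 8 - I²)
√(31394 + Y(M(2, (3 + 7)/(-7 - 5)))) = √(31394 + 183) = √31577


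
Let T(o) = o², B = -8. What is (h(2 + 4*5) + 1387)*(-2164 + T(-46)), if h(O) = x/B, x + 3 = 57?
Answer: -66252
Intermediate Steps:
x = 54 (x = -3 + 57 = 54)
h(O) = -27/4 (h(O) = 54/(-8) = 54*(-⅛) = -27/4)
(h(2 + 4*5) + 1387)*(-2164 + T(-46)) = (-27/4 + 1387)*(-2164 + (-46)²) = 5521*(-2164 + 2116)/4 = (5521/4)*(-48) = -66252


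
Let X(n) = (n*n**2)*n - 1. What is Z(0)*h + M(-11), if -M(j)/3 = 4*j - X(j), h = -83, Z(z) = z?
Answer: 44052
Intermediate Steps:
X(n) = -1 + n**4 (X(n) = n**3*n - 1 = n**4 - 1 = -1 + n**4)
M(j) = -3 - 12*j + 3*j**4 (M(j) = -3*(4*j - (-1 + j**4)) = -3*(4*j + (1 - j**4)) = -3*(1 - j**4 + 4*j) = -3 - 12*j + 3*j**4)
Z(0)*h + M(-11) = 0*(-83) + (-3 - 12*(-11) + 3*(-11)**4) = 0 + (-3 + 132 + 3*14641) = 0 + (-3 + 132 + 43923) = 0 + 44052 = 44052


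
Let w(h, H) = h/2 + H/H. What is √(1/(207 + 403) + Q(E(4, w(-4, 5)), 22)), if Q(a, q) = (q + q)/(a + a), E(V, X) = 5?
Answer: √65514/122 ≈ 2.0980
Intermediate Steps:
w(h, H) = 1 + h/2 (w(h, H) = h*(½) + 1 = h/2 + 1 = 1 + h/2)
Q(a, q) = q/a (Q(a, q) = (2*q)/((2*a)) = (2*q)*(1/(2*a)) = q/a)
√(1/(207 + 403) + Q(E(4, w(-4, 5)), 22)) = √(1/(207 + 403) + 22/5) = √(1/610 + 22*(⅕)) = √(1/610 + 22/5) = √(537/122) = √65514/122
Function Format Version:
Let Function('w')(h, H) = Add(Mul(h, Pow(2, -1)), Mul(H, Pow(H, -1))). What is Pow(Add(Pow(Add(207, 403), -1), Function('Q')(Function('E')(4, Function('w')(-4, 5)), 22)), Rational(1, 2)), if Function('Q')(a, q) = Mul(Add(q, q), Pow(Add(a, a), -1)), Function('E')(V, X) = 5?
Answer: Mul(Rational(1, 122), Pow(65514, Rational(1, 2))) ≈ 2.0980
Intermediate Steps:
Function('w')(h, H) = Add(1, Mul(Rational(1, 2), h)) (Function('w')(h, H) = Add(Mul(h, Rational(1, 2)), 1) = Add(Mul(Rational(1, 2), h), 1) = Add(1, Mul(Rational(1, 2), h)))
Function('Q')(a, q) = Mul(q, Pow(a, -1)) (Function('Q')(a, q) = Mul(Mul(2, q), Pow(Mul(2, a), -1)) = Mul(Mul(2, q), Mul(Rational(1, 2), Pow(a, -1))) = Mul(q, Pow(a, -1)))
Pow(Add(Pow(Add(207, 403), -1), Function('Q')(Function('E')(4, Function('w')(-4, 5)), 22)), Rational(1, 2)) = Pow(Add(Pow(Add(207, 403), -1), Mul(22, Pow(5, -1))), Rational(1, 2)) = Pow(Add(Pow(610, -1), Mul(22, Rational(1, 5))), Rational(1, 2)) = Pow(Add(Rational(1, 610), Rational(22, 5)), Rational(1, 2)) = Pow(Rational(537, 122), Rational(1, 2)) = Mul(Rational(1, 122), Pow(65514, Rational(1, 2)))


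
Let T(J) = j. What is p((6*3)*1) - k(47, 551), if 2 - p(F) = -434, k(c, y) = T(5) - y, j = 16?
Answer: 971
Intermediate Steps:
T(J) = 16
k(c, y) = 16 - y
p(F) = 436 (p(F) = 2 - 1*(-434) = 2 + 434 = 436)
p((6*3)*1) - k(47, 551) = 436 - (16 - 1*551) = 436 - (16 - 551) = 436 - 1*(-535) = 436 + 535 = 971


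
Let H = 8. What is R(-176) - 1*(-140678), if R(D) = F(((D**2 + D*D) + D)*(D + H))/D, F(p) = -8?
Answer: 3094917/22 ≈ 1.4068e+5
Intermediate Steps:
R(D) = -8/D
R(-176) - 1*(-140678) = -8/(-176) - 1*(-140678) = -8*(-1/176) + 140678 = 1/22 + 140678 = 3094917/22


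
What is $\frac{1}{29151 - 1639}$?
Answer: $\frac{1}{27512} \approx 3.6348 \cdot 10^{-5}$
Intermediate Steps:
$\frac{1}{29151 - 1639} = \frac{1}{27512}$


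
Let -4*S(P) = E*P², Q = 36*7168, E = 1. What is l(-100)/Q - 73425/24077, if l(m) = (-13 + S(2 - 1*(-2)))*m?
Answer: -4726560875/1553255424 ≈ -3.0430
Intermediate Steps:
Q = 258048
S(P) = -P²/4
l(m) = -17*m (l(m) = (-13 - (2 - 1*(-2))²/4)*m = (-13 - (2 + 2)²/4)*m = (-13 - ¼*4²)*m = (-13 - ¼*16)*m = (-13 - 4)*m = -17*m)
l(-100)/Q - 73425/24077 = -17*(-100)/258048 - 73425/24077 = 1700*(1/258048) - 73425*1/24077 = 425/64512 - 73425/24077 = -4726560875/1553255424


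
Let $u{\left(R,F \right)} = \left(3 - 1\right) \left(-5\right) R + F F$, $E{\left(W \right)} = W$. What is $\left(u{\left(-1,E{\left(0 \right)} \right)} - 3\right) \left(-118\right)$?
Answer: $-826$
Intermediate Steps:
$u{\left(R,F \right)} = F^{2} - 10 R$ ($u{\left(R,F \right)} = 2 \left(-5\right) R + F^{2} = - 10 R + F^{2} = F^{2} - 10 R$)
$\left(u{\left(-1,E{\left(0 \right)} \right)} - 3\right) \left(-118\right) = \left(\left(0^{2} - -10\right) - 3\right) \left(-118\right) = \left(\left(0 + 10\right) - 3\right) \left(-118\right) = \left(10 - 3\right) \left(-118\right) = 7 \left(-118\right) = -826$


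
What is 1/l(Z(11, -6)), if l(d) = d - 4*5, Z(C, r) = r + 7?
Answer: -1/19 ≈ -0.052632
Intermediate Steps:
Z(C, r) = 7 + r
l(d) = -20 + d (l(d) = d - 20 = -20 + d)
1/l(Z(11, -6)) = 1/(-20 + (7 - 6)) = 1/(-20 + 1) = 1/(-19) = -1/19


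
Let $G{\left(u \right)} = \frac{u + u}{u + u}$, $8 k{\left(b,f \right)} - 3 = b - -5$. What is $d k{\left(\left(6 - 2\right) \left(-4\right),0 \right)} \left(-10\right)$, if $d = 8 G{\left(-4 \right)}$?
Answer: $80$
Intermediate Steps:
$k{\left(b,f \right)} = 1 + \frac{b}{8}$ ($k{\left(b,f \right)} = \frac{3}{8} + \frac{b - -5}{8} = \frac{3}{8} + \frac{b + 5}{8} = \frac{3}{8} + \frac{5 + b}{8} = \frac{3}{8} + \left(\frac{5}{8} + \frac{b}{8}\right) = 1 + \frac{b}{8}$)
$G{\left(u \right)} = 1$ ($G{\left(u \right)} = \frac{2 u}{2 u} = 2 u \frac{1}{2 u} = 1$)
$d = 8$ ($d = 8 \cdot 1 = 8$)
$d k{\left(\left(6 - 2\right) \left(-4\right),0 \right)} \left(-10\right) = 8 \left(1 + \frac{\left(6 - 2\right) \left(-4\right)}{8}\right) \left(-10\right) = 8 \left(1 + \frac{4 \left(-4\right)}{8}\right) \left(-10\right) = 8 \left(1 + \frac{1}{8} \left(-16\right)\right) \left(-10\right) = 8 \left(1 - 2\right) \left(-10\right) = 8 \left(-1\right) \left(-10\right) = \left(-8\right) \left(-10\right) = 80$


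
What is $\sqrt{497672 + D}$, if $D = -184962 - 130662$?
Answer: $4 \sqrt{11378} \approx 426.67$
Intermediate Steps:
$D = -315624$ ($D = -184962 - 130662 = -315624$)
$\sqrt{497672 + D} = \sqrt{497672 - 315624} = \sqrt{182048} = 4 \sqrt{11378}$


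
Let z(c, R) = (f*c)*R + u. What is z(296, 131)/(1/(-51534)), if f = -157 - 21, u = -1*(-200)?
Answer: 355683957552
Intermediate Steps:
u = 200
f = -178
z(c, R) = 200 - 178*R*c (z(c, R) = (-178*c)*R + 200 = -178*R*c + 200 = 200 - 178*R*c)
z(296, 131)/(1/(-51534)) = (200 - 178*131*296)/(1/(-51534)) = (200 - 6902128)/(-1/51534) = -6901928*(-51534) = 355683957552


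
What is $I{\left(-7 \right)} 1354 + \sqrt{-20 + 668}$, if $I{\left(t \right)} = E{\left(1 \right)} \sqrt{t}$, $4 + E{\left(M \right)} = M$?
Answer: $18 \sqrt{2} - 4062 i \sqrt{7} \approx 25.456 - 10747.0 i$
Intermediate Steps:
$E{\left(M \right)} = -4 + M$
$I{\left(t \right)} = - 3 \sqrt{t}$ ($I{\left(t \right)} = \left(-4 + 1\right) \sqrt{t} = - 3 \sqrt{t}$)
$I{\left(-7 \right)} 1354 + \sqrt{-20 + 668} = - 3 \sqrt{-7} \cdot 1354 + \sqrt{-20 + 668} = - 3 i \sqrt{7} \cdot 1354 + \sqrt{648} = - 3 i \sqrt{7} \cdot 1354 + 18 \sqrt{2} = - 4062 i \sqrt{7} + 18 \sqrt{2} = 18 \sqrt{2} - 4062 i \sqrt{7}$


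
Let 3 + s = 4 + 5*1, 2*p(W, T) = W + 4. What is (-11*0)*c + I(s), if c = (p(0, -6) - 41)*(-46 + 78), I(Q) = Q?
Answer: 6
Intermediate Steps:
p(W, T) = 2 + W/2 (p(W, T) = (W + 4)/2 = (4 + W)/2 = 2 + W/2)
s = 6 (s = -3 + (4 + 5*1) = -3 + (4 + 5) = -3 + 9 = 6)
c = -1248 (c = ((2 + (½)*0) - 41)*(-46 + 78) = ((2 + 0) - 41)*32 = (2 - 41)*32 = -39*32 = -1248)
(-11*0)*c + I(s) = -11*0*(-1248) + 6 = 0*(-1248) + 6 = 0 + 6 = 6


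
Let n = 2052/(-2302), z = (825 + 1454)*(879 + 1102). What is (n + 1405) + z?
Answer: 5198034678/1151 ≈ 4.5161e+6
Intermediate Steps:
z = 4514699 (z = 2279*1981 = 4514699)
n = -1026/1151 (n = 2052*(-1/2302) = -1026/1151 ≈ -0.89140)
(n + 1405) + z = (-1026/1151 + 1405) + 4514699 = 1616129/1151 + 4514699 = 5198034678/1151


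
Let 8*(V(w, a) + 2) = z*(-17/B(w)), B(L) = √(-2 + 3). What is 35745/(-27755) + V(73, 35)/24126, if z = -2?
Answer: -229952379/178564568 ≈ -1.2878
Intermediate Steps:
B(L) = 1 (B(L) = √1 = 1)
V(w, a) = 9/4 (V(w, a) = -2 + (-(-34)/1)/8 = -2 + (-(-34))/8 = -2 + (-2*(-17))/8 = -2 + (⅛)*34 = -2 + 17/4 = 9/4)
35745/(-27755) + V(73, 35)/24126 = 35745/(-27755) + (9/4)/24126 = 35745*(-1/27755) + (9/4)*(1/24126) = -7149/5551 + 3/32168 = -229952379/178564568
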